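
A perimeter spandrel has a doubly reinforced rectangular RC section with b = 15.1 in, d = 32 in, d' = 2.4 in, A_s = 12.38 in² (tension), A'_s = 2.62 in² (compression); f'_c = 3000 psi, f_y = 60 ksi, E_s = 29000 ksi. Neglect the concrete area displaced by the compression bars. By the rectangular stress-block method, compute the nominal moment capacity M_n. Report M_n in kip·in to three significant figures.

M_n ≈ 18900 kip·in

Assume both steels yield.
a = (A_s − A'_s) f_y/(0.85 f'_c b) = (12.38 − 2.62) × 60/(0.85 × 3 × 15.1) = 15.208 in.
c = a/β₁ = 15.208/0.85 = 17.892 in; ε'_s = 0.003(c − d')/c = 0.0026 ≥ ε_y = 0.0021, so the compression steel yields.
M_n = (A_s − A'_s) f_y (d − a/2) + A'_s f_y (d − d') = 585.6 × (32 − 7.604) + 157.2 × (32 − 2.4) = 14286.3 + 4653.1 = 18939.4 kip·in.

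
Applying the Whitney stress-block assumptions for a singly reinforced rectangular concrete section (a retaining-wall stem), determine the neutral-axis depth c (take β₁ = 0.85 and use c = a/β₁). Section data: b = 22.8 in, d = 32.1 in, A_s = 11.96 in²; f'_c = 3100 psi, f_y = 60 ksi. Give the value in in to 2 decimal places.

T = A_s f_y = 11.96 × 60 = 717.6 kips.
a = T/(0.85 f'_c b) = 717.6/(0.85 × 3.1 × 22.8) = 11.9445 in.
With β₁ = 0.85, c = a/β₁ = 11.9445/0.85 = 14.05 in.

c ≈ 14.05 in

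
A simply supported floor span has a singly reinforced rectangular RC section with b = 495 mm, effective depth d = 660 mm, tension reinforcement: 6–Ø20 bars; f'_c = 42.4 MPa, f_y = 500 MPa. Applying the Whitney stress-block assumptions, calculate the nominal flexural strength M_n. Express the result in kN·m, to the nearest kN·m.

A_s = 6 × 314 = 1884 mm².
T = A_s f_y = 1884 × 500 = 942000 N = 942 kN.
From C = T: a = T/(0.85 f'_c b) = 942000/(0.85 × 42.4 × 495) = 52.80 mm.
M_n = T(d − a/2) = 942 kN × (660 − 26.4) mm = 596.85 kN·m.

M_n ≈ 597 kN·m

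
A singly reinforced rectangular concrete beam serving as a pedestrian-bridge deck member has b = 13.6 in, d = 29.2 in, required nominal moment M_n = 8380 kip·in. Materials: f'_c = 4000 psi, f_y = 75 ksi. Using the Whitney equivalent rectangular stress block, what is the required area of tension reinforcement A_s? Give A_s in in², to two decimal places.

From M_n = 0.85 f'_c a b (d − a/2):
a = d − √(d² − 2M_n/(0.85 f'_c b)) = 29.2 − √(29.2² − 2 × 8380/(0.85 × 4 × 13.6)) = 7.060 in.
A_s = 0.85 f'_c a b / f_y = 0.85 × 4 × 7.060 × 13.6 / 75 = 4.353 in².

A_s ≈ 4.35 in²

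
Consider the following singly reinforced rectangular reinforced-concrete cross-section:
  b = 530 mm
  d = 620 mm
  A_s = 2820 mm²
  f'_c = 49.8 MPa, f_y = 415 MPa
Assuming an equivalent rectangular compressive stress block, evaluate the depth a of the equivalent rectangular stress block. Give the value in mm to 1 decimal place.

T = A_s f_y = 2820 × 415 = 1170300 N = 1170.3 kN.
Setting C = 0.85 f'_c a b equal to T: a = 1170300/(0.85 × 49.8 × 530) = 52.2 mm.

a ≈ 52.2 mm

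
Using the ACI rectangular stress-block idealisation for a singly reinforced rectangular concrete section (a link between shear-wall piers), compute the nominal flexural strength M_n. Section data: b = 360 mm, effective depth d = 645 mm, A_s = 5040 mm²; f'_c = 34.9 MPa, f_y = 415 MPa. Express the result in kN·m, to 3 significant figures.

T = A_s f_y = 5040 × 415 = 2091600 N = 2091.6 kN.
From C = T: a = T/(0.85 f'_c b) = 2091600/(0.85 × 34.9 × 360) = 195.85 mm.
M_n = T(d − a/2) = 2091.6 kN × (645 − 97.925) mm = 1144.26 kN·m.

M_n ≈ 1140 kN·m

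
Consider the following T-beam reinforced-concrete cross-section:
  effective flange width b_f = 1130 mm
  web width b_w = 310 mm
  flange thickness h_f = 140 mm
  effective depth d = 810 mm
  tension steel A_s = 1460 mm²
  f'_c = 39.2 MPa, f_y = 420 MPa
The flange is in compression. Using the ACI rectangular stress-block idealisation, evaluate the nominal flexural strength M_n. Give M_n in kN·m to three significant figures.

M_n ≈ 492 kN·m

Tension: T = A_s f_y = 1460 × 420 = 613200 N.
Try a within the flange: a = T/(0.85 f'_c b_f) = 613200/(0.85 × 39.2 × 1130) = 16.29 mm.
Since a = 16.29 ≤ h_f = 140 mm, the stress block lies entirely in the flange; analyse as a rectangular beam of width b_f.
M_n = T(d − a/2) = 613200 × (810 − 8.145) = 491.70 × 10⁶ N·mm.
M_n = 491.70 kN·m.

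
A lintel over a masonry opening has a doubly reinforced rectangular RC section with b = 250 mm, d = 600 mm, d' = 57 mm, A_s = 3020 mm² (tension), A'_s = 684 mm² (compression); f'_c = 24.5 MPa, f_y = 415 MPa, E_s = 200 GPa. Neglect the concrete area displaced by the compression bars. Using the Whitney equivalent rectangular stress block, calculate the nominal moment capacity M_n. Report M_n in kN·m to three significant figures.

M_n ≈ 646 kN·m

Assume both tension and compression steel yield.
Net tension couple steel: A_s − A'_s = 2336 mm².
a = (A_s − A'_s) f_y / (0.85 f'_c b) = 969440/(0.85 × 24.5 × 250) = 186.21 mm.
c = a/β₁ = 186.21/0.85 = 219.07 mm; ε'_s = 0.003(c − d')/c = 0.0022 ≥ f_y/E_s = 0.0021, so compression steel does yield.
M_n = (A_s − A'_s) f_y (d − a/2) + A'_s f_y (d − d') = [969440 × (600 − 93.105) + 283860 × (600 − 57)] × 10⁻⁶ = 491.40 + 154.14 = 645.54 kN·m.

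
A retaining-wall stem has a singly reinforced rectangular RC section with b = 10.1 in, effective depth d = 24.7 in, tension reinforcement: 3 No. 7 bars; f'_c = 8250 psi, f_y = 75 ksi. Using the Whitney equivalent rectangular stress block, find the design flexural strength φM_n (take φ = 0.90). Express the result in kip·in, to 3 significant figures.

φM_n ≈ 2890 kip·in

A_s = 3 × 0.6 = 1.8 in².
T = A_s f_y = 1.8 × 75 = 135 kips.
a = T/(0.85 f'_c b) = 135/(0.85 × 8.25 × 10.1) = 1.906 in.
M_n = T(d − a/2) = 135 × (24.7 − 0.953) = 3205.8 kip·in.
φM_n = 0.90 × 3205.8 = 2885.2 kip·in.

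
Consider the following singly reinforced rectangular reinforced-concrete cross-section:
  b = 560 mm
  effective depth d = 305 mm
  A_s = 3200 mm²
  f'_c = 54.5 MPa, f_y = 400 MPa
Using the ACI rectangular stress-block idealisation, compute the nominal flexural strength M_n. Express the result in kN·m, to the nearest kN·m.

M_n ≈ 359 kN·m

T = A_s f_y = 3200 × 400 = 1280000 N = 1280 kN.
From C = T: a = T/(0.85 f'_c b) = 1280000/(0.85 × 54.5 × 560) = 49.34 mm.
M_n = T(d − a/2) = 1280 kN × (305 − 24.67) mm = 358.82 kN·m.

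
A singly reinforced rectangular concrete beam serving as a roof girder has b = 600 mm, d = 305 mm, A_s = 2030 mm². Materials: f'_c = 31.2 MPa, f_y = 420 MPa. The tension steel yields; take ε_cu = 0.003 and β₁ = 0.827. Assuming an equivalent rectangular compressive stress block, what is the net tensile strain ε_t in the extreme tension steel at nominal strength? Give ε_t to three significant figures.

a = A_s f_y/(0.85 f'_c b) = 53.58 mm.
β₁ = 0.827, so c = a/β₁ = 53.58/0.827 = 64.79 mm.
From the linear strain diagram with ε_cu = 0.003: ε_t = 0.003 (d − c)/c = 0.003 × (305 − 64.79)/64.79 = 0.0111.
Since ε_t ≥ 0.005, the section is tension-controlled.

ε_t ≈ 0.0111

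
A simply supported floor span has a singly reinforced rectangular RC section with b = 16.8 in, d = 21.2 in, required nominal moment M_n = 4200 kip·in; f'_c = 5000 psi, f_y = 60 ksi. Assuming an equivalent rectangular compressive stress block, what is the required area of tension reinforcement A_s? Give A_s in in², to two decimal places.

A_s ≈ 3.55 in²

From M_n = 0.85 f'_c a b (d − a/2):
a = d − √(d² − 2M_n/(0.85 f'_c b)) = 21.2 − √(21.2² − 2 × 4200/(0.85 × 5 × 16.8)) = 2.985 in.
A_s = 0.85 f'_c a b / f_y = 0.85 × 5 × 2.985 × 16.8 / 60 = 3.552 in².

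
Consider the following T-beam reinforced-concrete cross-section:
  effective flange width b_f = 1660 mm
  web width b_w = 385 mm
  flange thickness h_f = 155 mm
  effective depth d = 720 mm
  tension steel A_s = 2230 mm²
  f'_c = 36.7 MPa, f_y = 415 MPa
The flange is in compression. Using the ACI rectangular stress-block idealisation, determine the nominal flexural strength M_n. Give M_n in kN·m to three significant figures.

M_n ≈ 658 kN·m

Tension: T = A_s f_y = 2230 × 415 = 925450 N.
Try a within the flange: a = T/(0.85 f'_c b_f) = 925450/(0.85 × 36.7 × 1660) = 17.87 mm.
Since a = 17.87 ≤ h_f = 155 mm, the stress block lies entirely in the flange; analyse as a rectangular beam of width b_f.
M_n = T(d − a/2) = 925450 × (720 − 8.935) = 658.06 × 10⁶ N·mm.
M_n = 658.06 kN·m.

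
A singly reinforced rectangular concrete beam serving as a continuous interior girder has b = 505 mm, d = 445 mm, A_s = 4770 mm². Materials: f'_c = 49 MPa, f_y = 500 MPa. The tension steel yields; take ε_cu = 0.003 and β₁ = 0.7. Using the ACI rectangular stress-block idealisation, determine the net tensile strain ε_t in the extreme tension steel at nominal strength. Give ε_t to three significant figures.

ε_t ≈ 0.00524

a = A_s f_y/(0.85 f'_c b) = 113.39 mm.
β₁ = 0.7, so c = a/β₁ = 113.39/0.7 = 161.99 mm.
From the linear strain diagram with ε_cu = 0.003: ε_t = 0.003 (d − c)/c = 0.003 × (445 − 161.99)/161.99 = 0.00524.
Since ε_t ≥ 0.005, the section is tension-controlled.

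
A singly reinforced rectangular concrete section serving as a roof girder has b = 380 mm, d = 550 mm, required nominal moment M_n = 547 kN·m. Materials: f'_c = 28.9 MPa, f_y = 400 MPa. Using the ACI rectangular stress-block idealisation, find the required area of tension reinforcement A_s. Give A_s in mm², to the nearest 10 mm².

A_s ≈ 2790 mm²

With M_n = 0.85 f'_c a b (d − a/2), solve the quadratic for a:
a = d − √(d² − 2M_n/(0.85 f'_c b)) = 550 − √(550² − 2 × 547×10⁶/(0.85 × 28.9 × 380)) = 119.53 mm.
A_s = 0.85 f'_c a b / f_y = 0.85 × 28.9 × 119.53 × 380 / 400 = 2789.4 mm².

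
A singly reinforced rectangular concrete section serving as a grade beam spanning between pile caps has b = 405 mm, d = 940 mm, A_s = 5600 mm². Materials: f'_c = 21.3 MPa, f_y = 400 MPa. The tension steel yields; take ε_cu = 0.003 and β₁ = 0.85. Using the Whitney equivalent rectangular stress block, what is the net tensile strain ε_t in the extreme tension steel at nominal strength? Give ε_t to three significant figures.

a = A_s f_y/(0.85 f'_c b) = 305.49 mm.
β₁ = 0.85, so c = a/β₁ = 305.49/0.85 = 359.40 mm.
From the linear strain diagram with ε_cu = 0.003: ε_t = 0.003 (d − c)/c = 0.003 × (940 − 359.40)/359.40 = 0.00485.
ε_t is between 0.004 and 0.005 — transition zone.

ε_t ≈ 0.00485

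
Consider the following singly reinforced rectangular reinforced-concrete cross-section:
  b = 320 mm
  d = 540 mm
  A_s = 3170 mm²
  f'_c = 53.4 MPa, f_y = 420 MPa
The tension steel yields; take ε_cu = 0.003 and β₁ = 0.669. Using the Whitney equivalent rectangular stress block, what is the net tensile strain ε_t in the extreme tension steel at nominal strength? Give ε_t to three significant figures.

ε_t ≈ 0.00882

a = A_s f_y/(0.85 f'_c b) = 91.66 mm.
β₁ = 0.669, so c = a/β₁ = 91.66/0.669 = 137.01 mm.
From the linear strain diagram with ε_cu = 0.003: ε_t = 0.003 (d − c)/c = 0.003 × (540 − 137.01)/137.01 = 0.00882.
Since ε_t ≥ 0.005, the section is tension-controlled.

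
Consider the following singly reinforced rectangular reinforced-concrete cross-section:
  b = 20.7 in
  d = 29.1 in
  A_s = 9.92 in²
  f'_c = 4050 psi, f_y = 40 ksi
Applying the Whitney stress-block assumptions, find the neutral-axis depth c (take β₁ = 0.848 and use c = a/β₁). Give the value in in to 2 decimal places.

T = A_s f_y = 9.92 × 40 = 396.8 kips.
a = T/(0.85 f'_c b) = 396.8/(0.85 × 4.05 × 20.7) = 5.5684 in.
With β₁ = 0.848, c = a/β₁ = 5.5684/0.848 = 6.57 in.

c ≈ 6.57 in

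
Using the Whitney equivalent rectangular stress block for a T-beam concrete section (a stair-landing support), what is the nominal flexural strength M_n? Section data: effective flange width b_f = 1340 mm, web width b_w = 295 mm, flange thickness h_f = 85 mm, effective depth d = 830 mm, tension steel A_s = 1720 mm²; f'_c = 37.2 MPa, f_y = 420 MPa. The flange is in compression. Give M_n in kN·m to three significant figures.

M_n ≈ 593 kN·m

Tension: T = A_s f_y = 1720 × 420 = 722400 N.
Try a within the flange: a = T/(0.85 f'_c b_f) = 722400/(0.85 × 37.2 × 1340) = 17.05 mm.
Since a = 17.05 ≤ h_f = 85 mm, the stress block lies entirely in the flange; analyse as a rectangular beam of width b_f.
M_n = T(d − a/2) = 722400 × (830 − 8.525) = 593.43 × 10⁶ N·mm.
M_n = 593.43 kN·m.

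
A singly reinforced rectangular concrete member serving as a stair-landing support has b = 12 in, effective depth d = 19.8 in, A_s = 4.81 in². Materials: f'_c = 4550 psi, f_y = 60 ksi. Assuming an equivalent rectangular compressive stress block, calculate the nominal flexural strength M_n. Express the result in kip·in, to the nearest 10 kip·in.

M_n ≈ 4820 kip·in

T = A_s f_y = 4.81 × 60 = 288.6 kips.
a = T/(0.85 f'_c b) = 288.6/(0.85 × 4.55 × 12) = 6.218 in.
M_n = T(d − a/2) = 288.6 × (19.8 − 3.109) = 4817.0 kip·in.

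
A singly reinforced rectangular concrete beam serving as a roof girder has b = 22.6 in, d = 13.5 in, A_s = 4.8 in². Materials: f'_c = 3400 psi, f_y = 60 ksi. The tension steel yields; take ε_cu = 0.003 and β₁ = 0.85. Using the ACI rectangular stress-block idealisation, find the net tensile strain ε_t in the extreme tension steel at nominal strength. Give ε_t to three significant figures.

a = A_s f_y/(0.85 f'_c b) = 4.409 in.
β₁ = 0.85, so c = a/β₁ = 4.409/0.85 = 5.187 in.
From the linear strain diagram with ε_cu = 0.003: ε_t = 0.003 (d − c)/c = 0.003 × (13.5 − 5.187)/5.187 = 0.00481.
ε_t is between 0.004 and 0.005 — transition zone.

ε_t ≈ 0.00481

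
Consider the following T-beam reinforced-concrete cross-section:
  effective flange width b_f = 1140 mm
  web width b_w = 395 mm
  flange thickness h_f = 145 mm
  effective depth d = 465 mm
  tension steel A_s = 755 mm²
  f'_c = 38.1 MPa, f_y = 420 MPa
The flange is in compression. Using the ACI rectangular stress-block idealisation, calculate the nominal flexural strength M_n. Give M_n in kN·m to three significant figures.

Tension: T = A_s f_y = 755 × 420 = 317100 N.
Try a within the flange: a = T/(0.85 f'_c b_f) = 317100/(0.85 × 38.1 × 1140) = 8.59 mm.
Since a = 8.59 ≤ h_f = 145 mm, the stress block lies entirely in the flange; analyse as a rectangular beam of width b_f.
M_n = T(d − a/2) = 317100 × (465 − 4.295) = 146.09 × 10⁶ N·mm.
M_n = 146.09 kN·m.

M_n ≈ 146 kN·m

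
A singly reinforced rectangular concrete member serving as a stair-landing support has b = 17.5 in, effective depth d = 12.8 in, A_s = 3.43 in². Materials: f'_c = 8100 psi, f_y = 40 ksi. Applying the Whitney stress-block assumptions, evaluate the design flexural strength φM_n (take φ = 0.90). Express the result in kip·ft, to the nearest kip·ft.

T = A_s f_y = 3.43 × 40 = 137.2 kips.
a = T/(0.85 f'_c b) = 137.2/(0.85 × 8.1 × 17.5) = 1.139 in.
M_n = T(d − a/2) = 137.2 × (12.8 − 0.5695) = 1678.0 kip·in = 1678.0/12 = 139.83 kip·ft.
φM_n = 0.90 × 139.83 = 125.85 kip·ft.

φM_n ≈ 126 kip·ft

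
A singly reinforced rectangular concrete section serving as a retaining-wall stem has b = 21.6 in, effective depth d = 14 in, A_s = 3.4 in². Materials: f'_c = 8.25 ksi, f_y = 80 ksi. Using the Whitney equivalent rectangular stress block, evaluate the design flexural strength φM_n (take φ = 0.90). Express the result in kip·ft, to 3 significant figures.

T = A_s f_y = 3.4 × 80 = 272 kips.
a = T/(0.85 f'_c b) = 272/(0.85 × 8.25 × 21.6) = 1.796 in.
M_n = T(d − a/2) = 272 × (14 − 0.898) = 3563.7 kip·in = 3563.7/12 = 296.98 kip·ft.
φM_n = 0.90 × 296.98 = 267.28 kip·ft.

φM_n ≈ 267 kip·ft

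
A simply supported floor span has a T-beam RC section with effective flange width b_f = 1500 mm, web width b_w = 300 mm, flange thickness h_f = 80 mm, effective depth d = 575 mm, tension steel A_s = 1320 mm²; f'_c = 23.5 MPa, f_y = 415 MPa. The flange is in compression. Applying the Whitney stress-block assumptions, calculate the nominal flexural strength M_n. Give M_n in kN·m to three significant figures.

M_n ≈ 310 kN·m

Tension: T = A_s f_y = 1320 × 415 = 547800 N.
Try a within the flange: a = T/(0.85 f'_c b_f) = 547800/(0.85 × 23.5 × 1500) = 18.28 mm.
Since a = 18.28 ≤ h_f = 80 mm, the stress block lies entirely in the flange; analyse as a rectangular beam of width b_f.
M_n = T(d − a/2) = 547800 × (575 − 9.14) = 309.98 × 10⁶ N·mm.
M_n = 309.98 kN·m.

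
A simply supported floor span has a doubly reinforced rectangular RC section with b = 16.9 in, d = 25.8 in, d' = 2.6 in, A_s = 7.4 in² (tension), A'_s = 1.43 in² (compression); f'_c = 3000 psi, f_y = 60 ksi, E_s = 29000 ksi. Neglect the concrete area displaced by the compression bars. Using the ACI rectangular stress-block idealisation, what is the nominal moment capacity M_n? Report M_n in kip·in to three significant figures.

M_n ≈ 9740 kip·in

Assume both steels yield.
a = (A_s − A'_s) f_y/(0.85 f'_c b) = (7.4 − 1.43) × 60/(0.85 × 3 × 16.9) = 8.312 in.
c = a/β₁ = 8.312/0.85 = 9.779 in; ε'_s = 0.003(c − d')/c = 0.0022 ≥ ε_y = 0.0021, so the compression steel yields.
M_n = (A_s − A'_s) f_y (d − a/2) + A'_s f_y (d − d') = 358.2 × (25.8 − 4.156) + 85.8 × (25.8 − 2.6) = 7752.9 + 1990.6 = 9743.5 kip·in.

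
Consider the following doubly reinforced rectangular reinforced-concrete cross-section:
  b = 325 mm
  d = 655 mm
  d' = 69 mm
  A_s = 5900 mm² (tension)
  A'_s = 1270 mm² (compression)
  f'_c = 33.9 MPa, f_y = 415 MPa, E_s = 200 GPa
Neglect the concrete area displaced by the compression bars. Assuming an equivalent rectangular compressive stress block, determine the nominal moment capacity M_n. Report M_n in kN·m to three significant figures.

M_n ≈ 1370 kN·m

Assume both tension and compression steel yield.
Net tension couple steel: A_s − A'_s = 4630 mm².
a = (A_s − A'_s) f_y / (0.85 f'_c b) = 1921450/(0.85 × 33.9 × 325) = 205.18 mm.
c = a/β₁ = 205.18/0.808 = 253.94 mm; ε'_s = 0.003(c − d')/c = 0.0022 ≥ f_y/E_s = 0.0021, so compression steel does yield.
M_n = (A_s − A'_s) f_y (d − a/2) + A'_s f_y (d − d') = [1921450 × (655 − 102.59) + 527050 × (655 − 69)] × 10⁻⁶ = 1061.43 + 308.85 = 1370.28 kN·m.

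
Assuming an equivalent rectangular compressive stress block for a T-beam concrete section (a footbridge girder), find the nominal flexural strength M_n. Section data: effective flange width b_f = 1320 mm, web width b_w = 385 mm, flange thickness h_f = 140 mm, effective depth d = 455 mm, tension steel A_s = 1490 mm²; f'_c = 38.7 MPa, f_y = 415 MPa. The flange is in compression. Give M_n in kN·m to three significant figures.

Tension: T = A_s f_y = 1490 × 415 = 618350 N.
Try a within the flange: a = T/(0.85 f'_c b_f) = 618350/(0.85 × 38.7 × 1320) = 14.24 mm.
Since a = 14.24 ≤ h_f = 140 mm, the stress block lies entirely in the flange; analyse as a rectangular beam of width b_f.
M_n = T(d − a/2) = 618350 × (455 − 7.12) = 276.95 × 10⁶ N·mm.
M_n = 276.95 kN·m.

M_n ≈ 277 kN·m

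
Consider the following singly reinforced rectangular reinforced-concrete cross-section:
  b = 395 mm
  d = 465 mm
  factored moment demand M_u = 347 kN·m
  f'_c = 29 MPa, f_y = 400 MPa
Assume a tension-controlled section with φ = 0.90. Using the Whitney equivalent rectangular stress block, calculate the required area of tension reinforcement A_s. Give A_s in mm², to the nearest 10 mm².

M_n = M_u/φ = 347/0.90 = 385.556 kN·m.
With M_n = 0.85 f'_c a b (d − a/2), solve the quadratic for a:
a = d − √(d² − 2M_n/(0.85 f'_c b)) = 465 − √(465² − 2 × 385.556×10⁶/(0.85 × 29 × 395)) = 94.83 mm.
A_s = 0.85 f'_c a b / f_y = 0.85 × 29 × 94.83 × 395 / 400 = 2308.3 mm².

A_s ≈ 2310 mm²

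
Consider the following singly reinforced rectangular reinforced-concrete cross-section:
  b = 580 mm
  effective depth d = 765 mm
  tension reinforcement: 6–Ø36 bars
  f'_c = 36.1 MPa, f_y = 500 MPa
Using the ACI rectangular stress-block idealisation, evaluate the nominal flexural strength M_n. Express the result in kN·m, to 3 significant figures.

M_n ≈ 2070 kN·m

A_s = 6 × 1018 = 6108 mm².
T = A_s f_y = 6108 × 500 = 3054000 N = 3054 kN.
From C = T: a = T/(0.85 f'_c b) = 3054000/(0.85 × 36.1 × 580) = 171.60 mm.
M_n = T(d − a/2) = 3054 kN × (765 − 85.8) mm = 2074.28 kN·m.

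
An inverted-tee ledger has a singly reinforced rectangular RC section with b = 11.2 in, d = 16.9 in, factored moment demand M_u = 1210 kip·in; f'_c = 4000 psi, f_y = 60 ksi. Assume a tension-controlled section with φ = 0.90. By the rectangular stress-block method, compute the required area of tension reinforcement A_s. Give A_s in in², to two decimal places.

M_n = M_u/φ = 1210/0.90 = 1344.44 kip·in.
From M_n = 0.85 f'_c a b (d − a/2):
a = d − √(d² − 2M_n/(0.85 f'_c b)) = 16.9 − √(16.9² − 2 × 1344.44/(0.85 × 4 × 11.2)) = 2.237 in.
A_s = 0.85 f'_c a b / f_y = 0.85 × 4 × 2.237 × 11.2 / 60 = 1.420 in².

A_s ≈ 1.42 in²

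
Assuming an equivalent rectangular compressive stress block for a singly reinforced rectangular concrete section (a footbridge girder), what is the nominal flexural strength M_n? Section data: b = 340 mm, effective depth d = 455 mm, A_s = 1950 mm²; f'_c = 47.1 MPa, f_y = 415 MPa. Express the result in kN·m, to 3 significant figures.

M_n ≈ 344 kN·m

T = A_s f_y = 1950 × 415 = 809250 N = 809.25 kN.
From C = T: a = T/(0.85 f'_c b) = 809250/(0.85 × 47.1 × 340) = 59.45 mm.
M_n = T(d − a/2) = 809.25 kN × (455 − 29.725) mm = 344.15 kN·m.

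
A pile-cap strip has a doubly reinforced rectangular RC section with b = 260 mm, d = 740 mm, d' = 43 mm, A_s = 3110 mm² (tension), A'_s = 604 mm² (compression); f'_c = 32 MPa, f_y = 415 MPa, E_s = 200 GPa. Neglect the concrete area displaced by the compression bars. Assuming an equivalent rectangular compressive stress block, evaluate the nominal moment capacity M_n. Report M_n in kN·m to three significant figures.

Assume both tension and compression steel yield.
Net tension couple steel: A_s − A'_s = 2506 mm².
a = (A_s − A'_s) f_y / (0.85 f'_c b) = 1039990/(0.85 × 32 × 260) = 147.06 mm.
c = a/β₁ = 147.06/0.821 = 179.12 mm; ε'_s = 0.003(c − d')/c = 0.0023 ≥ f_y/E_s = 0.0021, so compression steel does yield.
M_n = (A_s − A'_s) f_y (d − a/2) + A'_s f_y (d − d') = [1039990 × (740 − 73.53) + 250660 × (740 − 43)] × 10⁻⁶ = 693.12 + 174.71 = 867.83 kN·m.

M_n ≈ 868 kN·m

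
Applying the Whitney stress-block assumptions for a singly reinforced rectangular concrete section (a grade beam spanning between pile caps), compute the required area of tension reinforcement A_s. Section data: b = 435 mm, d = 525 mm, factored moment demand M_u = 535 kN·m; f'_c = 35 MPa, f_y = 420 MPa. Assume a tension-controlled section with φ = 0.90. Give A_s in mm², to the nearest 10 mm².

M_n = M_u/φ = 535/0.90 = 594.444 kN·m.
With M_n = 0.85 f'_c a b (d − a/2), solve the quadratic for a:
a = d − √(d² − 2M_n/(0.85 f'_c b)) = 525 − √(525² − 2 × 594.444×10⁶/(0.85 × 35 × 435)) = 96.33 mm.
A_s = 0.85 f'_c a b / f_y = 0.85 × 35 × 96.33 × 435 / 420 = 2968.2 mm².

A_s ≈ 2970 mm²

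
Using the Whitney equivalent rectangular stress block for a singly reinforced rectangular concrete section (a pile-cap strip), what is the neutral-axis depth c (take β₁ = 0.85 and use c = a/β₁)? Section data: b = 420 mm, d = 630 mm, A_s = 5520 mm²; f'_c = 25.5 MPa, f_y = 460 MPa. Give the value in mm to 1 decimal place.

c ≈ 328.1 mm

T = A_s f_y = 5520 × 460 = 2539200 N = 2539.2 kN.
Setting C = 0.85 f'_c a b equal to T: a = 2539200/(0.85 × 25.5 × 420) = 278.926 mm.
With β₁ = 0.85, c = a/β₁ = 278.926/0.85 = 328.1 mm.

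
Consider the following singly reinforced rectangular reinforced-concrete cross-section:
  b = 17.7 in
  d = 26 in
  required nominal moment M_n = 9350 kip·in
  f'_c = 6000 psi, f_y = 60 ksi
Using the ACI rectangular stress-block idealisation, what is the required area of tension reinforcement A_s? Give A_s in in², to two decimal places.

From M_n = 0.85 f'_c a b (d − a/2):
a = d − √(d² − 2M_n/(0.85 f'_c b)) = 26 − √(26² − 2 × 9350/(0.85 × 6 × 17.7)) = 4.347 in.
A_s = 0.85 f'_c a b / f_y = 0.85 × 6 × 4.347 × 17.7 / 60 = 6.540 in².

A_s ≈ 6.54 in²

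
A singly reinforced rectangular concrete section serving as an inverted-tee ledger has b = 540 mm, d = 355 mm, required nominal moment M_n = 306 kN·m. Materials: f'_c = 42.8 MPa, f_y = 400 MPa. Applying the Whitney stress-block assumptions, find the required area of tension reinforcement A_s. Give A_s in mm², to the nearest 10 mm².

With M_n = 0.85 f'_c a b (d − a/2), solve the quadratic for a:
a = d − √(d² − 2M_n/(0.85 f'_c b)) = 355 − √(355² − 2 × 306×10⁶/(0.85 × 42.8 × 540)) = 46.99 mm.
A_s = 0.85 f'_c a b / f_y = 0.85 × 42.8 × 46.99 × 540 / 400 = 2307.8 mm².

A_s ≈ 2310 mm²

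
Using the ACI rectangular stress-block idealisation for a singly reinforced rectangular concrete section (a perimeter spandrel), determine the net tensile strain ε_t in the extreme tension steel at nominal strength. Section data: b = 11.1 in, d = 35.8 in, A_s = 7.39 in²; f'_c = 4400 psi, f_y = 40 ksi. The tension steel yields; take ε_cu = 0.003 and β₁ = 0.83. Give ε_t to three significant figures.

ε_t ≈ 0.00952

a = A_s f_y/(0.85 f'_c b) = 7.120 in.
β₁ = 0.83, so c = a/β₁ = 7.120/0.83 = 8.578 in.
From the linear strain diagram with ε_cu = 0.003: ε_t = 0.003 (d − c)/c = 0.003 × (35.8 − 8.578)/8.578 = 0.00952.
Since ε_t ≥ 0.005, the section is tension-controlled.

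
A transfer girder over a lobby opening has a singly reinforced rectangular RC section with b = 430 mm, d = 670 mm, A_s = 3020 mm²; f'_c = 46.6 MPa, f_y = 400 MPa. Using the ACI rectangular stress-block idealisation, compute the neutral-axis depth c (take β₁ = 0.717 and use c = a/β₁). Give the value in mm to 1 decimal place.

c ≈ 98.9 mm

T = A_s f_y = 3020 × 400 = 1208000 N = 1208 kN.
Setting C = 0.85 f'_c a b equal to T: a = 1208000/(0.85 × 46.6 × 430) = 70.924 mm.
With β₁ = 0.717, c = a/β₁ = 70.924/0.717 = 98.9 mm.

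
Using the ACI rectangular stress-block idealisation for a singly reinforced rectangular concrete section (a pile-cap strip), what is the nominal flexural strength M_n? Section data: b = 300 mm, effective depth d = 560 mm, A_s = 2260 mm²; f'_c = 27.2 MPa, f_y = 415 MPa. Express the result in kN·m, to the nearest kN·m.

T = A_s f_y = 2260 × 415 = 937900 N = 937.9 kN.
From C = T: a = T/(0.85 f'_c b) = 937900/(0.85 × 27.2 × 300) = 135.22 mm.
M_n = T(d − a/2) = 937.9 kN × (560 − 67.61) mm = 461.81 kN·m.

M_n ≈ 462 kN·m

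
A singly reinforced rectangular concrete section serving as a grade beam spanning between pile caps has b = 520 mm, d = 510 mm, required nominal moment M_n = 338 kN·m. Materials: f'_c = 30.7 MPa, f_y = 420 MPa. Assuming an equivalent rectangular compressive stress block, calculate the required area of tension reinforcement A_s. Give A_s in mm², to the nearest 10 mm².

With M_n = 0.85 f'_c a b (d − a/2), solve the quadratic for a:
a = d − √(d² − 2M_n/(0.85 f'_c b)) = 510 − √(510² − 2 × 338×10⁶/(0.85 × 30.7 × 520)) = 51.43 mm.
A_s = 0.85 f'_c a b / f_y = 0.85 × 30.7 × 51.43 × 520 / 420 = 1661.6 mm².

A_s ≈ 1660 mm²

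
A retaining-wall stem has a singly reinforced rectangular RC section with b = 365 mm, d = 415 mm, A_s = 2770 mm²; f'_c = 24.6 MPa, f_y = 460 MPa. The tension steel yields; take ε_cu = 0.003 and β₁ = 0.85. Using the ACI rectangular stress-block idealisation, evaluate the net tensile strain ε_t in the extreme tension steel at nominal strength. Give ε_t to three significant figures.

ε_t ≈ 0.00334

a = A_s f_y/(0.85 f'_c b) = 166.95 mm.
β₁ = 0.85, so c = a/β₁ = 166.95/0.85 = 196.41 mm.
From the linear strain diagram with ε_cu = 0.003: ε_t = 0.003 (d − c)/c = 0.003 × (415 − 196.41)/196.41 = 0.00334.
ε_t < 0.004 — the section is over-reinforced for flexure under ACI limits.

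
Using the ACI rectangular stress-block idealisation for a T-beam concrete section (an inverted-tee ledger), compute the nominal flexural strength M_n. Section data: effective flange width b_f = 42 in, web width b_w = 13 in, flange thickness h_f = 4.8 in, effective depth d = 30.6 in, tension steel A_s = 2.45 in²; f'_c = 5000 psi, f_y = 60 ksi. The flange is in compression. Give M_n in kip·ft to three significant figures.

M_n ≈ 370 kip·ft

Tension: T = A_s f_y = 2.45 × 60 = 147 kips.
Try a within the flange: a = T/(0.85 f'_c b_f) = 147/(0.85 × 5 × 42) = 0.824 in.
Since a = 0.824 ≤ h_f = 4.8 in, the stress block lies entirely in the flange; analyse as a rectangular beam of width b_f.
M_n = T(d − a/2) = 147 × (30.6 − 0.412) = 4437.6 kip·in.
M_n = 4437.6/12 = 369.80 kip·ft.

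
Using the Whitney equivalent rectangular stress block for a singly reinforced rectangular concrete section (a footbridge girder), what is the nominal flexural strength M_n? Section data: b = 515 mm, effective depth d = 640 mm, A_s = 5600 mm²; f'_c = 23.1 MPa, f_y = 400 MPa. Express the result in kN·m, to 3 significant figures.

M_n ≈ 1190 kN·m

T = A_s f_y = 5600 × 400 = 2240000 N = 2240 kN.
From C = T: a = T/(0.85 f'_c b) = 2240000/(0.85 × 23.1 × 515) = 221.52 mm.
M_n = T(d − a/2) = 2240 kN × (640 − 110.76) mm = 1185.50 kN·m.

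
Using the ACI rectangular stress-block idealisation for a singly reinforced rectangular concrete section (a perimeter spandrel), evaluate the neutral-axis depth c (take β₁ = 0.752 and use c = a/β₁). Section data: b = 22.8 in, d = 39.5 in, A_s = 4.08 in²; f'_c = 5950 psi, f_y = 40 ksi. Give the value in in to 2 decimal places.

T = A_s f_y = 4.08 × 40 = 163.2 kips.
a = T/(0.85 f'_c b) = 163.2/(0.85 × 5.95 × 22.8) = 1.4153 in.
With β₁ = 0.752, c = a/β₁ = 1.4153/0.752 = 1.88 in.

c ≈ 1.88 in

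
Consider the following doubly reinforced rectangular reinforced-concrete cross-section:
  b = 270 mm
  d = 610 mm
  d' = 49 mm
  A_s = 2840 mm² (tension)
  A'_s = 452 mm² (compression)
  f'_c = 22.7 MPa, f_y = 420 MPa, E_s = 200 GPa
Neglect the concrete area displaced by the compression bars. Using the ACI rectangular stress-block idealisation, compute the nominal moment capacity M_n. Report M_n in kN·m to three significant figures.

M_n ≈ 622 kN·m

Assume both tension and compression steel yield.
Net tension couple steel: A_s − A'_s = 2388 mm².
a = (A_s − A'_s) f_y / (0.85 f'_c b) = 1002960/(0.85 × 22.7 × 270) = 192.52 mm.
c = a/β₁ = 192.52/0.85 = 226.49 mm; ε'_s = 0.003(c − d')/c = 0.0024 ≥ f_y/E_s = 0.0021, so compression steel does yield.
M_n = (A_s − A'_s) f_y (d − a/2) + A'_s f_y (d − d') = [1002960 × (610 − 96.26) + 189840 × (610 − 49)] × 10⁻⁶ = 515.26 + 106.50 = 621.76 kN·m.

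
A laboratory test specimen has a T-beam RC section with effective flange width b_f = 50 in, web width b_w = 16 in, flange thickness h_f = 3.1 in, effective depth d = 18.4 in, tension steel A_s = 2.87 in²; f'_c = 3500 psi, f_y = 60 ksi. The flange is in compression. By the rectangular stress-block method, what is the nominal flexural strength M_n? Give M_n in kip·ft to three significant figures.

Tension: T = A_s f_y = 2.87 × 60 = 172.2 kips.
Try a within the flange: a = T/(0.85 f'_c b_f) = 172.2/(0.85 × 3.5 × 50) = 1.158 in.
Since a = 1.158 ≤ h_f = 3.1 in, the stress block lies entirely in the flange; analyse as a rectangular beam of width b_f.
M_n = T(d − a/2) = 172.2 × (18.4 − 0.579) = 3068.8 kip·in.
M_n = 3068.8/12 = 255.73 kip·ft.

M_n ≈ 256 kip·ft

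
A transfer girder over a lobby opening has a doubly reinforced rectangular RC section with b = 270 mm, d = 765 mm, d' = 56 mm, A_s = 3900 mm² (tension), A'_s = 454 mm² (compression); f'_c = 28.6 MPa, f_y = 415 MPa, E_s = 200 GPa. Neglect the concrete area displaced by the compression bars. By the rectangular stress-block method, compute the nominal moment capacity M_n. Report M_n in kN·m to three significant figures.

M_n ≈ 1070 kN·m

Assume both tension and compression steel yield.
Net tension couple steel: A_s − A'_s = 3446 mm².
a = (A_s − A'_s) f_y / (0.85 f'_c b) = 1430090/(0.85 × 28.6 × 270) = 217.88 mm.
c = a/β₁ = 217.88/0.846 = 257.54 mm; ε'_s = 0.003(c − d')/c = 0.0023 ≥ f_y/E_s = 0.0021, so compression steel does yield.
M_n = (A_s − A'_s) f_y (d − a/2) + A'_s f_y (d − d') = [1430090 × (765 − 108.94) + 188410 × (765 − 56)] × 10⁻⁶ = 938.22 + 133.58 = 1071.80 kN·m.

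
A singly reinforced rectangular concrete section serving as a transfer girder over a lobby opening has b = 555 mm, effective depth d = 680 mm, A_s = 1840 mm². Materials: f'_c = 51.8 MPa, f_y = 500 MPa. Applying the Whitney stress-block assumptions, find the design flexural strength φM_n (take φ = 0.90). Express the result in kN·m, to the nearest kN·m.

φM_n ≈ 547 kN·m

T = A_s f_y = 1840 × 500 = 920000 N = 920 kN.
From C = T: a = T/(0.85 f'_c b) = 920000/(0.85 × 51.8 × 555) = 37.65 mm.
M_n = T(d − a/2) = 920 kN × (680 − 18.825) mm = 608.28 kN·m.
φM_n = 0.90 × 608.28 = 547.45 kN·m.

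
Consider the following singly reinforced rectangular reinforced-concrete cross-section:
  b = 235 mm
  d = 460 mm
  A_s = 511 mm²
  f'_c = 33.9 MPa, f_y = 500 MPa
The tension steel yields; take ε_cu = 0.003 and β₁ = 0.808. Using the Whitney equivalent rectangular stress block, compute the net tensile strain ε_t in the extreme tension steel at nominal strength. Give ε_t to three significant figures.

ε_t ≈ 0.0266

a = A_s f_y/(0.85 f'_c b) = 37.73 mm.
β₁ = 0.808, so c = a/β₁ = 37.73/0.808 = 46.70 mm.
From the linear strain diagram with ε_cu = 0.003: ε_t = 0.003 (d − c)/c = 0.003 × (460 − 46.70)/46.70 = 0.0266.
Since ε_t ≥ 0.005, the section is tension-controlled.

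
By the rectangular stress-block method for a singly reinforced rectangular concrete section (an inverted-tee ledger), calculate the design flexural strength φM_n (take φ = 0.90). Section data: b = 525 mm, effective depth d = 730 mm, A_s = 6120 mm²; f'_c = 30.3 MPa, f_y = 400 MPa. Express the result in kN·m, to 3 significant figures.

T = A_s f_y = 6120 × 400 = 2448000 N = 2448 kN.
From C = T: a = T/(0.85 f'_c b) = 2448000/(0.85 × 30.3 × 525) = 181.05 mm.
M_n = T(d − a/2) = 2448 kN × (730 − 90.525) mm = 1565.43 kN·m.
φM_n = 0.90 × 1565.43 = 1408.89 kN·m.

φM_n ≈ 1410 kN·m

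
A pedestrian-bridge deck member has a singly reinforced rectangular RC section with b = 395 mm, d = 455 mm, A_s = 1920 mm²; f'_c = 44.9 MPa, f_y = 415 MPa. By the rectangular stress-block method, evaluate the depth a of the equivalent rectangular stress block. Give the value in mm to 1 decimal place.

a ≈ 52.9 mm

T = A_s f_y = 1920 × 415 = 796800 N = 796.8 kN.
Setting C = 0.85 f'_c a b equal to T: a = 796800/(0.85 × 44.9 × 395) = 52.9 mm.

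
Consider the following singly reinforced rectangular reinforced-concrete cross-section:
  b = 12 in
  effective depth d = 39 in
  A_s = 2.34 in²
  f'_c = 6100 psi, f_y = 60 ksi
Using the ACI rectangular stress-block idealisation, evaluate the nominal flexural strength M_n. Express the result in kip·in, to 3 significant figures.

T = A_s f_y = 2.34 × 60 = 140.4 kips.
a = T/(0.85 f'_c b) = 140.4/(0.85 × 6.1 × 12) = 2.257 in.
M_n = T(d − a/2) = 140.4 × (39 − 1.1285) = 5317.2 kip·in.

M_n ≈ 5320 kip·in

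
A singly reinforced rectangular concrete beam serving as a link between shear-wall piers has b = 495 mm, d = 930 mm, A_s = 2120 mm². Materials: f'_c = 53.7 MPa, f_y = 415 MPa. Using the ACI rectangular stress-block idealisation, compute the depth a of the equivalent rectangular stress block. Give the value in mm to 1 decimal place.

a ≈ 38.9 mm

T = A_s f_y = 2120 × 415 = 879800 N = 879.8 kN.
Setting C = 0.85 f'_c a b equal to T: a = 879800/(0.85 × 53.7 × 495) = 38.9 mm.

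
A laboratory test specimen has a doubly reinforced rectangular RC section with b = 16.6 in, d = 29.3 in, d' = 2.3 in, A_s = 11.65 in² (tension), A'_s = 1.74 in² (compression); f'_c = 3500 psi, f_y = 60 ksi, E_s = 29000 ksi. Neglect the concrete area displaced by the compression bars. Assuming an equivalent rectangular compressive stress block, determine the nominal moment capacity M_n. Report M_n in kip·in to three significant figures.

M_n ≈ 16700 kip·in

Assume both steels yield.
a = (A_s − A'_s) f_y/(0.85 f'_c b) = (11.65 − 1.74) × 60/(0.85 × 3.5 × 16.6) = 12.040 in.
c = a/β₁ = 12.040/0.85 = 14.165 in; ε'_s = 0.003(c − d')/c = 0.0025 ≥ ε_y = 0.0021, so the compression steel yields.
M_n = (A_s − A'_s) f_y (d − a/2) + A'_s f_y (d − d') = 594.6 × (29.3 − 6.02) + 104.4 × (29.3 − 2.3) = 13842.3 + 2818.8 = 16661.1 kip·in.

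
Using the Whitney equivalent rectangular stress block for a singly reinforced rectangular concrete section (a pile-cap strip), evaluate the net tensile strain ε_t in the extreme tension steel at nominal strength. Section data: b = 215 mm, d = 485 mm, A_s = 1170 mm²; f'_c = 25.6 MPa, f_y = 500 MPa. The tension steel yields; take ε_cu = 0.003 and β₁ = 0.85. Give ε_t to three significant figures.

a = A_s f_y/(0.85 f'_c b) = 125.04 mm.
β₁ = 0.85, so c = a/β₁ = 125.04/0.85 = 147.11 mm.
From the linear strain diagram with ε_cu = 0.003: ε_t = 0.003 (d − c)/c = 0.003 × (485 − 147.11)/147.11 = 0.00689.
Since ε_t ≥ 0.005, the section is tension-controlled.

ε_t ≈ 0.00689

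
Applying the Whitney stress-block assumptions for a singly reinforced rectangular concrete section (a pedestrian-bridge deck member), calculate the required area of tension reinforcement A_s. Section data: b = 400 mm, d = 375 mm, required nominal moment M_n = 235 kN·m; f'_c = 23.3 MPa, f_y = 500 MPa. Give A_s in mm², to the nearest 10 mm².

With M_n = 0.85 f'_c a b (d − a/2), solve the quadratic for a:
a = d − √(d² − 2M_n/(0.85 f'_c b)) = 375 − √(375² − 2 × 235×10⁶/(0.85 × 23.3 × 400)) = 89.87 mm.
A_s = 0.85 f'_c a b / f_y = 0.85 × 23.3 × 89.87 × 400 / 500 = 1423.9 mm².

A_s ≈ 1420 mm²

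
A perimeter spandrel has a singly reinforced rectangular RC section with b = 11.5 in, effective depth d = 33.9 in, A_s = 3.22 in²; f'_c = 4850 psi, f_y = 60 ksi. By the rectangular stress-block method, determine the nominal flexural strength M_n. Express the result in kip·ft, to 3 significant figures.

T = A_s f_y = 3.22 × 60 = 193.2 kips.
a = T/(0.85 f'_c b) = 193.2/(0.85 × 4.85 × 11.5) = 4.075 in.
M_n = T(d − a/2) = 193.2 × (33.9 − 2.0375) = 6155.8 kip·in = 6155.8/12 = 512.98 kip·ft.

M_n ≈ 513 kip·ft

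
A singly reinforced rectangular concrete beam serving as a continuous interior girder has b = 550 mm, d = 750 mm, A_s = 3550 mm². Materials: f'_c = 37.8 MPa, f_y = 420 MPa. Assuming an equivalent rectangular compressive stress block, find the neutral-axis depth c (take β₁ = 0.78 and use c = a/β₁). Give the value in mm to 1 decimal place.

T = A_s f_y = 3550 × 420 = 1491000 N = 1491 kN.
Setting C = 0.85 f'_c a b equal to T: a = 1491000/(0.85 × 37.8 × 550) = 84.373 mm.
With β₁ = 0.78, c = a/β₁ = 84.373/0.78 = 108.2 mm.

c ≈ 108.2 mm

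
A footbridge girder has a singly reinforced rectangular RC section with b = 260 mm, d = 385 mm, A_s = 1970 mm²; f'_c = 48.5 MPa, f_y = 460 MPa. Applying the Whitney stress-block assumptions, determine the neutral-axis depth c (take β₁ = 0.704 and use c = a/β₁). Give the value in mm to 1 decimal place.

c ≈ 120.1 mm

T = A_s f_y = 1970 × 460 = 906200 N = 906.2 kN.
Setting C = 0.85 f'_c a b equal to T: a = 906200/(0.85 × 48.5 × 260) = 84.545 mm.
With β₁ = 0.704, c = a/β₁ = 84.545/0.704 = 120.1 mm.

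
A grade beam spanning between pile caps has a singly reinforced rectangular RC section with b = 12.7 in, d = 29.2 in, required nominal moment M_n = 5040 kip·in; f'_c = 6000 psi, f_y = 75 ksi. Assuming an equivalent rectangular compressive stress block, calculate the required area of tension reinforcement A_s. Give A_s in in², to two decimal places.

A_s ≈ 2.42 in²

From M_n = 0.85 f'_c a b (d − a/2):
a = d − √(d² − 2M_n/(0.85 f'_c b)) = 29.2 − √(29.2² − 2 × 5040/(0.85 × 6 × 12.7)) = 2.799 in.
A_s = 0.85 f'_c a b / f_y = 0.85 × 6 × 2.799 × 12.7 / 75 = 2.417 in².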